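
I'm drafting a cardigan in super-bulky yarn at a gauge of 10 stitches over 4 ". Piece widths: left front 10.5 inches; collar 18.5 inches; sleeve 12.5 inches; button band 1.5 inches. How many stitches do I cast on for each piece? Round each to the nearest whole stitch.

Rate = 10/4 = 2.5 sts per in.
left front: 10.5 × 2.5 = 26.25 → 26.
collar: 18.5 × 2.5 = 46.25 → 46.
sleeve: 12.5 × 2.5 = 31.25 → 31.
button band: 1.5 × 2.5 = 3.75 → 4.

left front 26; collar 46; sleeve 31; button band 4.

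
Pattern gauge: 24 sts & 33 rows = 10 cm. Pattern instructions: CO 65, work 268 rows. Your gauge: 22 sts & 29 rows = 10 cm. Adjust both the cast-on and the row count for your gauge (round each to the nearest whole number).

Stitches: 65 × 22/24 = 59.58 → 60.
Rows: 268 × 29/33 = 235.52 → 236.

Cast on 60 stitches; work 236 rows.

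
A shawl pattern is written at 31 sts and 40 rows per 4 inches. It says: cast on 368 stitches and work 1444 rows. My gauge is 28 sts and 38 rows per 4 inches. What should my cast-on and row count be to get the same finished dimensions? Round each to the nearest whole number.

Cast on 332 stitches; work 1372 rows.

Stitches: 368 × 28/31 = 332.39 → 332.
Rows: 1444 × 38/40 = 1371.80 → 1372.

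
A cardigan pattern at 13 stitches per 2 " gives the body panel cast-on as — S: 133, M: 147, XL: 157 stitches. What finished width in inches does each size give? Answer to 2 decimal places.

S 20.46 inches; M 22.62 inches; XL 24.15 inches.

13/2 = 6.5 sts per in.
S: 133 / 6.5 = 20.462 → 20.46 in.
M: 147 / 6.5 = 22.615 → 22.62 in.
XL: 157 / 6.5 = 24.154 → 24.15 in.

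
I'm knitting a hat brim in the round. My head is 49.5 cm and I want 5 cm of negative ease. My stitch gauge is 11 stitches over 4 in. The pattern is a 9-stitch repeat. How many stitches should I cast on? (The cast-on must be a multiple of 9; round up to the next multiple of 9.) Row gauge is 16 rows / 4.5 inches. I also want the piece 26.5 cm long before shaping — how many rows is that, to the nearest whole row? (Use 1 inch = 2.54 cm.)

Cast on 54 stitches; work 37 rows.

Finished = 49.5 − 5 = 44.5 cm.
44.5 cm × 1/2.54 = 17.52 inches.
11/4 = 2.75 sts per in; 17.52 × 2.75 = 48.18 sts.
Next multiple of 9 → 54.
26.5 cm = 10.43 inches; × 3.556 = 37.10 → 37 rows.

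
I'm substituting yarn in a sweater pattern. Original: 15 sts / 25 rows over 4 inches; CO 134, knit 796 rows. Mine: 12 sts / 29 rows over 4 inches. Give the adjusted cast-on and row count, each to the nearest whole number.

Cast on 107 stitches; work 923 rows.

Stitches: 134 × 12/15 = 107.20 → 107.
Rows: 796 × 29/25 = 923.36 → 923.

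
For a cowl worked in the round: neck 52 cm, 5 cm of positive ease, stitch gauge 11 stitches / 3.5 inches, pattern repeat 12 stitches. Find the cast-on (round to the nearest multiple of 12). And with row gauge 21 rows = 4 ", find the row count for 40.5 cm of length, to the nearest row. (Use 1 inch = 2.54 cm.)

Finished = 52 + 5 = 57 cm.
57 cm × 1/2.54 = 22.44 inches.
11/3.5 = 3.143 sts per in; 22.44 × 3.143 = 70.53 sts.
Nearest multiple of 12 → 72.
40.5 cm = 15.94 inches; × 5.25 = 83.71 → 84 rows.

Cast on 72 stitches; work 84 rows.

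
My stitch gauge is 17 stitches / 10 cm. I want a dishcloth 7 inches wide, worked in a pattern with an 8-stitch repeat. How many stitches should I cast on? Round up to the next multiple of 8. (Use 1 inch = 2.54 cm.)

Cast on 32 stitches.

7 in = 7 × 2.54 = 17.78 cm.
17 / 10 = 1.7 sts/cm.
17.78 × 1.7 = 30.23 sts.
→ 32.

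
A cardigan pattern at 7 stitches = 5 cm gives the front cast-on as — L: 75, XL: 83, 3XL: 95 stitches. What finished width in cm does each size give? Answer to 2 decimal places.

L 53.57 cm; XL 59.29 cm; 3XL 67.86 cm.

7/5 = 1.4 sts per cm.
L: 75 / 1.4 = 53.571 → 53.57 cm.
XL: 83 / 1.4 = 59.286 → 59.29 cm.
3XL: 95 / 1.4 = 67.857 → 67.86 cm.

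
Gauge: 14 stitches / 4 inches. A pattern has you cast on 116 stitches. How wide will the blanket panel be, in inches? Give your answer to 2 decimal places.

14 stitches / 4 inch = 3.5 stitches per inch.
116 / 3.5 = 33.143 inches.

33.14 inches.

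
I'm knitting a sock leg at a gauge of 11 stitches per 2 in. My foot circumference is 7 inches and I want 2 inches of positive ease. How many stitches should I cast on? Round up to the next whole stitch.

50 stitches.

Finished = 7 + 2 = 9 in.
11 / 2 = 5.5 sts per inch.
9.00 × 5.5 = 49.50 sts.
→ 50 sts.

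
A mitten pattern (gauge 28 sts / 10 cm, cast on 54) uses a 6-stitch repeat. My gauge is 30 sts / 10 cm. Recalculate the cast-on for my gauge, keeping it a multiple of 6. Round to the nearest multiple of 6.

54 × 30 / 28 = 57.86.
Nearest multiple of 6: 60.

60 stitches.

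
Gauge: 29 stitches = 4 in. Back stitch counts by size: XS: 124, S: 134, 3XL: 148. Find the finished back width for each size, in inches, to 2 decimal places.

XS 17.10 inches; S 18.48 inches; 3XL 20.41 inches.

29/4 = 7.25 sts per in.
XS: 124 / 7.25 = 17.103 → 17.10 in.
S: 134 / 7.25 = 18.483 → 18.48 in.
3XL: 148 / 7.25 = 20.414 → 20.41 in.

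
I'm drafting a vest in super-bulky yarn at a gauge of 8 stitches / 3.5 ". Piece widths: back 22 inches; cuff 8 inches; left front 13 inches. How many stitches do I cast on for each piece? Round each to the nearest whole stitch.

Rate = 8/3.5 = 2.286 sts per in.
back: 22 × 2.286 = 50.29 → 50.
cuff: 8 × 2.286 = 18.29 → 18.
left front: 13 × 2.286 = 29.71 → 30.

back 50; cuff 18; left front 30.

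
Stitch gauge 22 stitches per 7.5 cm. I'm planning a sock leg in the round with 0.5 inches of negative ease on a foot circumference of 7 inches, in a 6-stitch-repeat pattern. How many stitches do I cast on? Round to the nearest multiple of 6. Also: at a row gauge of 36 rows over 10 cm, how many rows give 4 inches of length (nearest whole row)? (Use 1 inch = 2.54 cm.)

Finished = 7 − 0.5 = 6.5 inches.
6.5 inches × 2.54 = 16.51 cm.
22/7.5 = 2.933 sts per cm; 16.51 × 2.933 = 48.43 sts.
Nearest multiple of 6 → 48.
4 inches = 10.16 cm; × 3.6 = 36.58 → 37 rows.

Cast on 48 stitches; work 37 rows.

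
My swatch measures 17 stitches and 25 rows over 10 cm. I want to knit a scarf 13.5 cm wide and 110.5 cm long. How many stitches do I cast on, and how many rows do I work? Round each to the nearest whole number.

Stitch gauge = 17/10 = 1.7 sts/cm; 13.5 × 1.7 = 22.95 → 23 sts.
Row gauge = 25/10 = 2.5 rows/cm; 110.5 × 2.5 = 276.25 → 276 rows.

Cast on 23 stitches and work 276 rows.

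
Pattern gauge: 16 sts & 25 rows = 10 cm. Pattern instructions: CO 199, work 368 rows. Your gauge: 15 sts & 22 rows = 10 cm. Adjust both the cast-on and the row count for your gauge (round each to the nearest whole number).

Cast on 187 stitches; work 324 rows.

Stitches: 199 × 15/16 = 186.56 → 187.
Rows: 368 × 22/25 = 323.84 → 324.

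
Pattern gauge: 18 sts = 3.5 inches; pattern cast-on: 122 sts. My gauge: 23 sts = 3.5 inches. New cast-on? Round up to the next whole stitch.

Scale factor = 23 / 18 = 1.278.
122 × 23 / 18 = 155.89 sts.
→ 156 sts.

Cast on 156 stitches.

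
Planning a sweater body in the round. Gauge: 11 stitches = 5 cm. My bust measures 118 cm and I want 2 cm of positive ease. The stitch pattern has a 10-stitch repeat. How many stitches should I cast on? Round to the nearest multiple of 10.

CO 260 sts.

Finished = 118 + 2 = 120 cm.
11 / 5 = 2.2 sts/cm.
120 × 2.2 = 264.00 sts.
Nearest multiple of 10: 260.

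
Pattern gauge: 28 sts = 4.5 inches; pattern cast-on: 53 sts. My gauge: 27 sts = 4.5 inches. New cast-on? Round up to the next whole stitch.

Scale factor = 27 / 28 = 0.964.
53 × 27 / 28 = 51.11 sts.
→ 52 sts.

CO 52 sts.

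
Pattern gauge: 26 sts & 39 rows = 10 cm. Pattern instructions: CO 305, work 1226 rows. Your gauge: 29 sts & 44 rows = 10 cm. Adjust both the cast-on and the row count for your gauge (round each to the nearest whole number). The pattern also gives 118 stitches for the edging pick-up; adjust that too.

Stitches: 305 × 29/26 = 340.19 → 340.
Rows: 1226 × 44/39 = 1383.18 → 1383.
edging pick-up: 118 × 29/26 = 131.62 → 132.

Cast on 340 stitches; work 1383 rows; edging pick-up 132 stitches.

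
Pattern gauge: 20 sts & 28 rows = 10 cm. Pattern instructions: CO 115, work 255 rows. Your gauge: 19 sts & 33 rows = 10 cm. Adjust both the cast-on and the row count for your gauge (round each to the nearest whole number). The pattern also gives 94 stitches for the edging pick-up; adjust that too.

Cast on 109 stitches; work 301 rows; edging pick-up 89 stitches.

Stitches: 115 × 19/20 = 109.25 → 109.
Rows: 255 × 33/28 = 300.54 → 301.
edging pick-up: 94 × 19/20 = 89.30 → 89.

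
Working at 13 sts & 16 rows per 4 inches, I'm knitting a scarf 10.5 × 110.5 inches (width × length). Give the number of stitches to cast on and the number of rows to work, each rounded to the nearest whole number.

Stitch gauge = 13/4 = 3.25 sts/in; 10.5 × 3.25 = 34.12 → 34 sts.
Row gauge = 16/4 = 4 rows/in; 110.5 × 4 = 442.00 → 442 rows.

Cast on 34 stitches and work 442 rows.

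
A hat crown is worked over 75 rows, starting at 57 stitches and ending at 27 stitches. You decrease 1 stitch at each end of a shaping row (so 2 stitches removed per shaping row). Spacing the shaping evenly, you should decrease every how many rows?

Decrease every 5th row.

Stitches to remove: |27 − 57| = 30.
Shaping rows needed: 30 / 2 = 15.
75 rows / 15 = every 5 rows.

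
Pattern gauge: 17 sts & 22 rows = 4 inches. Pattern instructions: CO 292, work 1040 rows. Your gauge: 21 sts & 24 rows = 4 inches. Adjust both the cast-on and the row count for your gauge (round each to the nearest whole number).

Stitches: 292 × 21/17 = 360.71 → 361.
Rows: 1040 × 24/22 = 1134.55 → 1135.

Cast on 361 stitches; work 1135 rows.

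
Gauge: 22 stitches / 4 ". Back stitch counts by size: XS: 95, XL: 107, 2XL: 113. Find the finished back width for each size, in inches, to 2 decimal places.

XS 17.27 inches; XL 19.45 inches; 2XL 20.55 inches.

22/4 = 5.5 sts per in.
XS: 95 / 5.5 = 17.273 → 17.27 in.
XL: 107 / 5.5 = 19.455 → 19.45 in.
2XL: 113 / 5.5 = 20.545 → 20.55 in.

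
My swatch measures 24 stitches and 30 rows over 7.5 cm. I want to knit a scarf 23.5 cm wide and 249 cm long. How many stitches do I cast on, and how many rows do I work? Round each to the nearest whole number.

Stitch gauge = 24/7.5 = 3.2 sts/cm; 23.5 × 3.2 = 75.20 → 75 sts.
Row gauge = 30/7.5 = 4 rows/cm; 249 × 4 = 996.00 → 996 rows.

Cast on 75 stitches and work 996 rows.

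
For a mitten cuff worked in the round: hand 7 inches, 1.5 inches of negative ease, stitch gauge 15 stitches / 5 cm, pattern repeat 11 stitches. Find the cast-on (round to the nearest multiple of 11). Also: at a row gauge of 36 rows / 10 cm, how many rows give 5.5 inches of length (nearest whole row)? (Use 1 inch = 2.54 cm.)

Finished = 7 − 1.5 = 5.5 inches.
5.5 inches × 2.54 = 13.97 cm.
15/5 = 3 sts per cm; 13.97 × 3 = 41.91 sts.
Nearest multiple of 11 → 44.
5.5 inches = 13.97 cm; × 3.6 = 50.29 → 50 rows.

Cast on 44 stitches; work 50 rows.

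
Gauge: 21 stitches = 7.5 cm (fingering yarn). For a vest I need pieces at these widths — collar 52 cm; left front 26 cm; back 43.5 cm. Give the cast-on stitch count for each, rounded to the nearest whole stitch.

Rate = 21/7.5 = 2.8 sts per cm.
collar: 52 × 2.8 = 145.60 → 146.
left front: 26 × 2.8 = 72.80 → 73.
back: 43.5 × 2.8 = 121.80 → 122.

collar 146; left front 73; back 122.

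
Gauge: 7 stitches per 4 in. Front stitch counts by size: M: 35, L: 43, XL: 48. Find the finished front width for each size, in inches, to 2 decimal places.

M 20.00 inches; L 24.57 inches; XL 27.43 inches.

7/4 = 1.75 sts per in.
M: 35 / 1.75 = 20.000 → 20.00 in.
L: 43 / 1.75 = 24.571 → 24.57 in.
XL: 48 / 1.75 = 27.429 → 27.43 in.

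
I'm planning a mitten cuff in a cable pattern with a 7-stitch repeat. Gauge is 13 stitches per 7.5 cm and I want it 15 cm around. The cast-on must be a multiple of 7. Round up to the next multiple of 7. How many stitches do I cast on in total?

Cast on 28 stitches.

13 / 7.5 = 1.733 sts per cm.
15 × 1.733 = 26.00 sts.
Next multiple of 7: 28.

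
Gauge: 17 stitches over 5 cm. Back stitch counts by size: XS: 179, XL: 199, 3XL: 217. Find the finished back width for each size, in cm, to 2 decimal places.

XS 52.65 cm; XL 58.53 cm; 3XL 63.82 cm.

17/5 = 3.4 sts per cm.
XS: 179 / 3.4 = 52.647 → 52.65 cm.
XL: 199 / 3.4 = 58.529 → 58.53 cm.
3XL: 217 / 3.4 = 63.824 → 63.82 cm.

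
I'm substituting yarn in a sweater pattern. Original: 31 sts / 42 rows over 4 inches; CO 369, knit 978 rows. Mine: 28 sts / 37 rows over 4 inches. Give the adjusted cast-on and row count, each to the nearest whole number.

Stitches: 369 × 28/31 = 333.29 → 333.
Rows: 978 × 37/42 = 861.57 → 862.

Cast on 333 stitches; work 862 rows.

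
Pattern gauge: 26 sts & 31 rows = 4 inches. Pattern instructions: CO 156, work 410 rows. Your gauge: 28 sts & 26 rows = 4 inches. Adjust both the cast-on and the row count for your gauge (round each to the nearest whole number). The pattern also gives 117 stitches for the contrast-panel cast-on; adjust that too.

Cast on 168 stitches; work 344 rows; contrast-panel cast-on 126 stitches.

Stitches: 156 × 28/26 = 168.00 → 168.
Rows: 410 × 26/31 = 343.87 → 344.
contrast-panel cast-on: 117 × 28/26 = 126.00 → 126.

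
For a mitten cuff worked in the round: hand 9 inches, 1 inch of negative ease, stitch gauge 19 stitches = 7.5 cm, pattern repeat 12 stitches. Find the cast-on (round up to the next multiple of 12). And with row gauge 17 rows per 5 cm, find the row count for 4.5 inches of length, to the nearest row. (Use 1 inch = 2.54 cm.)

Finished = 9 − 1 = 8 inches.
8 inches × 2.54 = 20.32 cm.
19/7.5 = 2.533 sts per cm; 20.32 × 2.533 = 51.48 sts.
Next multiple of 12 → 60.
4.5 inches = 11.43 cm; × 3.4 = 38.86 → 39 rows.

Cast on 60 stitches; work 39 rows.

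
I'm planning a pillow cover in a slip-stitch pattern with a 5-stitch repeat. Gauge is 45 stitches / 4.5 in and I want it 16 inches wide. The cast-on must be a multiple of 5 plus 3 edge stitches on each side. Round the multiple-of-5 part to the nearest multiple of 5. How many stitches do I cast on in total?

Cast on 161 stitches.

45 / 4.5 = 10 sts per inch.
16 × 10 = 160.00 sts.
Less 6 edge sts → 154.00 for the repeat.
Nearest multiple of 5: 155.
Add back 6 edge sts → 161.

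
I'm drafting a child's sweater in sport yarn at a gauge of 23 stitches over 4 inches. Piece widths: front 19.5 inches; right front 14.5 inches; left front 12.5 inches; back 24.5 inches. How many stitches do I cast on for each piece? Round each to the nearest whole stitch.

Rate = 23/4 = 5.75 sts per in.
front: 19.5 × 5.75 = 112.12 → 112.
right front: 14.5 × 5.75 = 83.38 → 83.
left front: 12.5 × 5.75 = 71.88 → 72.
back: 24.5 × 5.75 = 140.88 → 141.

front 112; right front 83; left front 72; back 141.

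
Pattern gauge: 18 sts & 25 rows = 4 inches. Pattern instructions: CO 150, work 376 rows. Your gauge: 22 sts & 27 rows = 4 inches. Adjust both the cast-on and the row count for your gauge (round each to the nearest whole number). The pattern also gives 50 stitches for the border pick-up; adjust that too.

Stitches: 150 × 22/18 = 183.33 → 183.
Rows: 376 × 27/25 = 406.08 → 406.
border pick-up: 50 × 22/18 = 61.11 → 61.

Cast on 183 stitches; work 406 rows; border pick-up 61 stitches.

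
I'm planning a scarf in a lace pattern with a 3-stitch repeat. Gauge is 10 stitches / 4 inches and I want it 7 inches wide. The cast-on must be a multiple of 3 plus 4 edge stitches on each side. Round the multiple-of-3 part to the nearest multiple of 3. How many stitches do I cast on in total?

17 stitches.

10 / 4 = 2.5 sts per inch.
7 × 2.5 = 17.50 sts.
Less 8 edge sts → 9.50 for the repeat.
Nearest multiple of 3: 9.
Add back 8 edge sts → 17.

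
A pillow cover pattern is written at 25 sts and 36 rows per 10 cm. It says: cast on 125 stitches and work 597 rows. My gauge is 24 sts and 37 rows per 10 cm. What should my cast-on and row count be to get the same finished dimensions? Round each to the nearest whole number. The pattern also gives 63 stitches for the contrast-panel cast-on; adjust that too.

Stitches: 125 × 24/25 = 120.00 → 120.
Rows: 597 × 37/36 = 613.58 → 614.
contrast-panel cast-on: 63 × 24/25 = 60.48 → 60.

Cast on 120 stitches; work 614 rows; contrast-panel cast-on 60 stitches.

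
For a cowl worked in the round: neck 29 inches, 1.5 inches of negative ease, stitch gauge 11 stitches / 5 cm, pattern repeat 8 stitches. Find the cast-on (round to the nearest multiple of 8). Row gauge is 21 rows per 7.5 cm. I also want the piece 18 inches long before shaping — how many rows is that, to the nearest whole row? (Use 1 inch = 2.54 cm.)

Finished = 29 − 1.5 = 27.5 inches.
27.5 inches × 2.54 = 69.85 cm.
11/5 = 2.2 sts per cm; 69.85 × 2.2 = 153.67 sts.
Nearest multiple of 8 → 152.
18 inches = 45.72 cm; × 2.8 = 128.02 → 128 rows.

Cast on 152 stitches; work 128 rows.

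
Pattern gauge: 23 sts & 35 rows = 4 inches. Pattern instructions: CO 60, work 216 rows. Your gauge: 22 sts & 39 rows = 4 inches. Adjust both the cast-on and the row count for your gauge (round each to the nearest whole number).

Cast on 57 stitches; work 241 rows.

Stitches: 60 × 22/23 = 57.39 → 57.
Rows: 216 × 39/35 = 240.69 → 241.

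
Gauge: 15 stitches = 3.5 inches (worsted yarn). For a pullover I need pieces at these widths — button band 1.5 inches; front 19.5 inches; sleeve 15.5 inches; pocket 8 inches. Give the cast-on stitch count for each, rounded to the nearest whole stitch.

Rate = 15/3.5 = 4.286 sts per in.
button band: 1.5 × 4.286 = 6.43 → 6.
front: 19.5 × 4.286 = 83.57 → 84.
sleeve: 15.5 × 4.286 = 66.43 → 66.
pocket: 8 × 4.286 = 34.29 → 34.

button band 6; front 84; sleeve 66; pocket 34.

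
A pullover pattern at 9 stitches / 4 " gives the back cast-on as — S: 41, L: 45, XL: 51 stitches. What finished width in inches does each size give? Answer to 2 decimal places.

S 18.22 inches; L 20.00 inches; XL 22.67 inches.

9/4 = 2.25 sts per in.
S: 41 / 2.25 = 18.222 → 18.22 in.
L: 45 / 2.25 = 20.000 → 20.00 in.
XL: 51 / 2.25 = 22.667 → 22.67 in.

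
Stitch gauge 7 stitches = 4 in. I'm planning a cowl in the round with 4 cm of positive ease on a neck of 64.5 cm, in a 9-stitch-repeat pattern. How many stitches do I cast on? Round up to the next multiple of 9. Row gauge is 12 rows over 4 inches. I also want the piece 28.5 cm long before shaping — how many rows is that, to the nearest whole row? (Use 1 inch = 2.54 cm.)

Cast on 54 stitches; work 34 rows.

Finished = 64.5 + 4 = 68.5 cm.
68.5 cm × 1/2.54 = 26.97 inches.
7/4 = 1.75 sts per in; 26.97 × 1.75 = 47.19 sts.
Next multiple of 9 → 54.
28.5 cm = 11.22 inches; × 3 = 33.66 → 34 rows.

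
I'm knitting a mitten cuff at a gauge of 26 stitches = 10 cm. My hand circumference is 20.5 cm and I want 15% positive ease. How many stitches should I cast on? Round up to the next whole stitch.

Finished = 20.5 × 1.15 = 23.57 cm.
26 / 10 = 2.6 sts per cm.
23.57 × 2.6 = 61.30 sts.
→ 62 sts.

62 stitches.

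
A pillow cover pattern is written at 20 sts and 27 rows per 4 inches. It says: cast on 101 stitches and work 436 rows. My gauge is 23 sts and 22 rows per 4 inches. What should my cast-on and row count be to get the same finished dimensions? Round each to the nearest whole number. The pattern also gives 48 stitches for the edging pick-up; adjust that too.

Cast on 116 stitches; work 355 rows; edging pick-up 55 stitches.

Stitches: 101 × 23/20 = 116.15 → 116.
Rows: 436 × 22/27 = 355.26 → 355.
edging pick-up: 48 × 23/20 = 55.20 → 55.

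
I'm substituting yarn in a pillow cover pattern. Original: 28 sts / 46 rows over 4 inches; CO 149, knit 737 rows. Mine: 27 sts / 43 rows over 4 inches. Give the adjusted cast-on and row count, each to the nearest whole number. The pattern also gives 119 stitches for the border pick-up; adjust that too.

Stitches: 149 × 27/28 = 143.68 → 144.
Rows: 737 × 43/46 = 688.93 → 689.
border pick-up: 119 × 27/28 = 114.75 → 115.

Cast on 144 stitches; work 689 rows; border pick-up 115 stitches.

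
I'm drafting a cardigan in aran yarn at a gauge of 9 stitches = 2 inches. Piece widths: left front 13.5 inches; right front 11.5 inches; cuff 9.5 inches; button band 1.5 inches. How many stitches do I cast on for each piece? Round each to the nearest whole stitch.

left front 61; right front 52; cuff 43; button band 7.

Rate = 9/2 = 4.5 sts per in.
left front: 13.5 × 4.5 = 60.75 → 61.
right front: 11.5 × 4.5 = 51.75 → 52.
cuff: 9.5 × 4.5 = 42.75 → 43.
button band: 1.5 × 4.5 = 6.75 → 7.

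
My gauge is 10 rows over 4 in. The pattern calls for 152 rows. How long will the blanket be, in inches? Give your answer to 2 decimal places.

60.80 inches.

10 rows / 4 inch = 2.5 rows per inch.
152 / 2.5 = 60.800 inches.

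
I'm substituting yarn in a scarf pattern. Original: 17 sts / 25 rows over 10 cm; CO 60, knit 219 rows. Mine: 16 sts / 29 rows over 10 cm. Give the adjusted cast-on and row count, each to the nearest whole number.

Cast on 56 stitches; work 254 rows.

Stitches: 60 × 16/17 = 56.47 → 56.
Rows: 219 × 29/25 = 254.04 → 254.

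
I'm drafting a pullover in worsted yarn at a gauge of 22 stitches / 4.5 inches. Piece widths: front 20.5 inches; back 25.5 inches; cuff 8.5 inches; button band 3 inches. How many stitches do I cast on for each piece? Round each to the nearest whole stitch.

front 100; back 125; cuff 42; button band 15.

Rate = 22/4.5 = 4.889 sts per in.
front: 20.5 × 4.889 = 100.22 → 100.
back: 25.5 × 4.889 = 124.67 → 125.
cuff: 8.5 × 4.889 = 41.56 → 42.
button band: 3 × 4.889 = 14.67 → 15.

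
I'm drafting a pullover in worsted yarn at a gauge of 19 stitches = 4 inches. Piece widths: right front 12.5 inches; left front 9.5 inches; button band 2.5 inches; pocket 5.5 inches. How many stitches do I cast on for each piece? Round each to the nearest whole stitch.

Rate = 19/4 = 4.75 sts per in.
right front: 12.5 × 4.75 = 59.38 → 59.
left front: 9.5 × 4.75 = 45.12 → 45.
button band: 2.5 × 4.75 = 11.88 → 12.
pocket: 5.5 × 4.75 = 26.12 → 26.

right front 59; left front 45; button band 12; pocket 26.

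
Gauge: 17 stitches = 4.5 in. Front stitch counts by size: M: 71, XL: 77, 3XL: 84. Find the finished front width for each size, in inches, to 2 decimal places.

M 18.79 inches; XL 20.38 inches; 3XL 22.24 inches.

17/4.5 = 3.778 sts per in.
M: 71 / 3.778 = 18.794 → 18.79 in.
XL: 77 / 3.778 = 20.382 → 20.38 in.
3XL: 84 / 3.778 = 22.235 → 22.24 in.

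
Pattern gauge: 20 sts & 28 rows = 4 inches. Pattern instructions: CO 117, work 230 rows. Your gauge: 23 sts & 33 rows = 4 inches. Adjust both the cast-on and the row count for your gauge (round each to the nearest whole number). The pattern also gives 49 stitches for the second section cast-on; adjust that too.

Cast on 135 stitches; work 271 rows; second section cast-on 56 stitches.

Stitches: 117 × 23/20 = 134.55 → 135.
Rows: 230 × 33/28 = 271.07 → 271.
second section cast-on: 49 × 23/20 = 56.35 → 56.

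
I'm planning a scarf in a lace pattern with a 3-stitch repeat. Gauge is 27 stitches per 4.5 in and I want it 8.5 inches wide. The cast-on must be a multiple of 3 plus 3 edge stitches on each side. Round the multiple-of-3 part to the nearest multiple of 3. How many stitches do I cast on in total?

27 / 4.5 = 6 sts per inch.
8.5 × 6 = 51.00 sts.
Less 6 edge sts → 45.00 for the repeat.
Nearest multiple of 3: 45.
Add back 6 edge sts → 51.

51 stitches.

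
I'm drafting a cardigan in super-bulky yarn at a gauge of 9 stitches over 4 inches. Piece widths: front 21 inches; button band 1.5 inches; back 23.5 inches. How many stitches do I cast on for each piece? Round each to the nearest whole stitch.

front 47; button band 3; back 53.

Rate = 9/4 = 2.25 sts per in.
front: 21 × 2.25 = 47.25 → 47.
button band: 1.5 × 2.25 = 3.38 → 3.
back: 23.5 × 2.25 = 52.88 → 53.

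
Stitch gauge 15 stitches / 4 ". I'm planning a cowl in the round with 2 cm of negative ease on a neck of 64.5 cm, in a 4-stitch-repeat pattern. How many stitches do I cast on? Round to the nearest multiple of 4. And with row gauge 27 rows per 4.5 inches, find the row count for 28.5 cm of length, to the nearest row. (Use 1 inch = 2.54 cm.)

Finished = 64.5 − 2 = 62.5 cm.
62.5 cm × 1/2.54 = 24.61 inches.
15/4 = 3.75 sts per in; 24.61 × 3.75 = 92.27 sts.
Nearest multiple of 4 → 92.
28.5 cm = 11.22 inches; × 6 = 67.32 → 67 rows.

Cast on 92 stitches; work 67 rows.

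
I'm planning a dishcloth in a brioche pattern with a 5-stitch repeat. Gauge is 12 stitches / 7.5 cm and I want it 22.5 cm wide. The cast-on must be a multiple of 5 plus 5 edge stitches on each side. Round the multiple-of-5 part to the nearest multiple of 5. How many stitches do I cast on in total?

12 / 7.5 = 1.6 sts per cm.
22.5 × 1.6 = 36.00 sts.
Less 10 edge sts → 26.00 for the repeat.
Nearest multiple of 5: 25.
Add back 10 edge sts → 35.

CO 35 sts.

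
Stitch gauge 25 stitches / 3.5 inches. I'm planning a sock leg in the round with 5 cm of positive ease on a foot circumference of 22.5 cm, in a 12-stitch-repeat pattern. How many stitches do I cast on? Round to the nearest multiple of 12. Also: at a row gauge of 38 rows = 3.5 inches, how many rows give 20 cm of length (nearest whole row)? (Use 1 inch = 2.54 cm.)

Cast on 72 stitches; work 85 rows.

Finished = 22.5 + 5 = 27.5 cm.
27.5 cm × 1/2.54 = 10.83 inches.
25/3.5 = 7.143 sts per in; 10.83 × 7.143 = 77.33 sts.
Nearest multiple of 12 → 72.
20 cm = 7.87 inches; × 10.857 = 85.49 → 85 rows.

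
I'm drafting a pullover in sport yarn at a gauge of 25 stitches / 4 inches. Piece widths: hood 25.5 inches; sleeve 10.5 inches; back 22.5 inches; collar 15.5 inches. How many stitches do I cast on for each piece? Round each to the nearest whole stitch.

hood 159; sleeve 66; back 141; collar 97.

Rate = 25/4 = 6.25 sts per in.
hood: 25.5 × 6.25 = 159.38 → 159.
sleeve: 10.5 × 6.25 = 65.62 → 66.
back: 22.5 × 6.25 = 140.62 → 141.
collar: 15.5 × 6.25 = 96.88 → 97.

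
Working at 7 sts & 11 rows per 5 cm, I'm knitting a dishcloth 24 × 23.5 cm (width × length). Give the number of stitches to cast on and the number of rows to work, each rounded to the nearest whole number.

Stitch gauge = 7/5 = 1.4 sts/cm; 24 × 1.4 = 33.60 → 34 sts.
Row gauge = 11/5 = 2.2 rows/cm; 23.5 × 2.2 = 51.70 → 52 rows.

Cast on 34 stitches and work 52 rows.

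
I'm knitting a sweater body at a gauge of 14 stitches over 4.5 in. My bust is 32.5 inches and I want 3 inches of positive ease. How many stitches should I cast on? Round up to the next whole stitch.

111 stitches.

Finished = 32.5 + 3 = 35.5 in.
14 / 4.5 = 3.111 sts per inch.
35.50 × 3.111 = 110.44 sts.
→ 111 sts.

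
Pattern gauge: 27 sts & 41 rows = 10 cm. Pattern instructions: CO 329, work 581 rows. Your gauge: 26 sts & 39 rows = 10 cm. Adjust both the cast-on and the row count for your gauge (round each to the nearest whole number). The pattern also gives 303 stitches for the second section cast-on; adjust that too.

Cast on 317 stitches; work 553 rows; second section cast-on 292 stitches.

Stitches: 329 × 26/27 = 316.81 → 317.
Rows: 581 × 39/41 = 552.66 → 553.
second section cast-on: 303 × 26/27 = 291.78 → 292.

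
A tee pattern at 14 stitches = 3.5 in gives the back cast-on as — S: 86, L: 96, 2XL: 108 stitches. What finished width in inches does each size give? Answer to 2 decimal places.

14/3.5 = 4 sts per in.
S: 86 / 4 = 21.500 → 21.50 in.
L: 96 / 4 = 24.000 → 24.00 in.
2XL: 108 / 4 = 27.000 → 27.00 in.

S 21.50 inches; L 24.00 inches; 2XL 27.00 inches.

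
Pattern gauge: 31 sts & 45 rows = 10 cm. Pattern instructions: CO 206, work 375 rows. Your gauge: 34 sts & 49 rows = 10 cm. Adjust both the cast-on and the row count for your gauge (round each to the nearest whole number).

Cast on 226 stitches; work 408 rows.

Stitches: 206 × 34/31 = 225.94 → 226.
Rows: 375 × 49/45 = 408.33 → 408.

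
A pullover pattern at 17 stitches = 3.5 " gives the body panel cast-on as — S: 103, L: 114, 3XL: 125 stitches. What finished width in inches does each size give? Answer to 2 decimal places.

17/3.5 = 4.857 sts per in.
S: 103 / 4.857 = 21.206 → 21.21 in.
L: 114 / 4.857 = 23.471 → 23.47 in.
3XL: 125 / 4.857 = 25.735 → 25.74 in.

S 21.21 inches; L 23.47 inches; 3XL 25.74 inches.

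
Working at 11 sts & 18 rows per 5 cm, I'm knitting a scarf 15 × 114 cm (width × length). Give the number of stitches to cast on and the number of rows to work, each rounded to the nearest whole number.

Stitch gauge = 11/5 = 2.2 sts/cm; 15 × 2.2 = 33.00 → 33 sts.
Row gauge = 18/5 = 3.6 rows/cm; 114 × 3.6 = 410.40 → 410 rows.

Cast on 33 stitches and work 410 rows.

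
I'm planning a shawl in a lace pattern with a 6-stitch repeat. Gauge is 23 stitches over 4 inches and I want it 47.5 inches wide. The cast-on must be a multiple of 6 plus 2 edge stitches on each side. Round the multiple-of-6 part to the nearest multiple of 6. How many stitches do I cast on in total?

23 / 4 = 5.75 sts per inch.
47.5 × 5.75 = 273.12 sts.
Less 4 edge sts → 269.12 for the repeat.
Nearest multiple of 6: 270.
Add back 4 edge sts → 274.

274 stitches.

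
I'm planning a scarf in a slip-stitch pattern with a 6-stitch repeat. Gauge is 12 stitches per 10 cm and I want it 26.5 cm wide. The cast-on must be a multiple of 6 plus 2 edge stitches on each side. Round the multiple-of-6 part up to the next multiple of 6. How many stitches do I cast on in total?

12 / 10 = 1.2 sts per cm.
26.5 × 1.2 = 31.80 sts.
Less 4 edge sts → 27.80 for the repeat.
Next multiple of 6: 30.
Add back 4 edge sts → 34.

CO 34 sts.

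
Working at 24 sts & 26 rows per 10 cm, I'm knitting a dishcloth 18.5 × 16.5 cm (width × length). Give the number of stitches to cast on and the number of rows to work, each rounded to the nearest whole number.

Stitch gauge = 24/10 = 2.4 sts/cm; 18.5 × 2.4 = 44.40 → 44 sts.
Row gauge = 26/10 = 2.6 rows/cm; 16.5 × 2.6 = 42.90 → 43 rows.

Cast on 44 stitches and work 43 rows.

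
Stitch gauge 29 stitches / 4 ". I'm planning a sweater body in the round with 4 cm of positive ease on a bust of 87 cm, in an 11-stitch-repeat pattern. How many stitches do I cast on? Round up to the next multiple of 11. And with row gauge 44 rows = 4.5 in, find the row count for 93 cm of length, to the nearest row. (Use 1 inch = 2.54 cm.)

Cast on 264 stitches; work 358 rows.

Finished = 87 + 4 = 91 cm.
91 cm × 1/2.54 = 35.83 inches.
29/4 = 7.25 sts per in; 35.83 × 7.25 = 259.74 sts.
Next multiple of 11 → 264.
93 cm = 36.61 inches; × 9.778 = 358.01 → 358 rows.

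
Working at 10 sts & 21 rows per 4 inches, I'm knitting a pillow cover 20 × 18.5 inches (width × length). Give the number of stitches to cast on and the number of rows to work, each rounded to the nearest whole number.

Stitch gauge = 10/4 = 2.5 sts/in; 20 × 2.5 = 50.00 → 50 sts.
Row gauge = 21/4 = 5.25 rows/in; 18.5 × 5.25 = 97.12 → 97 rows.

Cast on 50 stitches and work 97 rows.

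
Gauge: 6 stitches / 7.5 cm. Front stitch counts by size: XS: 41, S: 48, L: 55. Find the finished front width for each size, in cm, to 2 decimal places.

6/7.5 = 0.8 sts per cm.
XS: 41 / 0.8 = 51.250 → 51.25 cm.
S: 48 / 0.8 = 60.000 → 60.00 cm.
L: 55 / 0.8 = 68.750 → 68.75 cm.

XS 51.25 cm; S 60.00 cm; L 68.75 cm.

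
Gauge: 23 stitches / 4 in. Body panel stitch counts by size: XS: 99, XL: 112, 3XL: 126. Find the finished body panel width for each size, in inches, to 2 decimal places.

23/4 = 5.75 sts per in.
XS: 99 / 5.75 = 17.217 → 17.22 in.
XL: 112 / 5.75 = 19.478 → 19.48 in.
3XL: 126 / 5.75 = 21.913 → 21.91 in.

XS 17.22 inches; XL 19.48 inches; 3XL 21.91 inches.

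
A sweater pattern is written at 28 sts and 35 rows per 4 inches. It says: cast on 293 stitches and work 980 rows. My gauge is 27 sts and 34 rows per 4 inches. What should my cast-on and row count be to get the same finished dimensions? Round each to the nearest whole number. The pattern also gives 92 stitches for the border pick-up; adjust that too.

Stitches: 293 × 27/28 = 282.54 → 283.
Rows: 980 × 34/35 = 952.00 → 952.
border pick-up: 92 × 27/28 = 88.71 → 89.

Cast on 283 stitches; work 952 rows; border pick-up 89 stitches.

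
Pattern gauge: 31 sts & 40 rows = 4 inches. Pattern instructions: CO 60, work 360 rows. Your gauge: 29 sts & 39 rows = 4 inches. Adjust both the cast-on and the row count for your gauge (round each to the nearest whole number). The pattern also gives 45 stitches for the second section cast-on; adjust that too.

Cast on 56 stitches; work 351 rows; second section cast-on 42 stitches.

Stitches: 60 × 29/31 = 56.13 → 56.
Rows: 360 × 39/40 = 351.00 → 351.
second section cast-on: 45 × 29/31 = 42.10 → 42.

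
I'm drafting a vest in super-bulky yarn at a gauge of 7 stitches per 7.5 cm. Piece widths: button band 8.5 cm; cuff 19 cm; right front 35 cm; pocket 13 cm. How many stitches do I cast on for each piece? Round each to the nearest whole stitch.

Rate = 7/7.5 = 0.933 sts per cm.
button band: 8.5 × 0.933 = 7.93 → 8.
cuff: 19 × 0.933 = 17.73 → 18.
right front: 35 × 0.933 = 32.67 → 33.
pocket: 13 × 0.933 = 12.13 → 12.

button band 8; cuff 18; right front 33; pocket 12.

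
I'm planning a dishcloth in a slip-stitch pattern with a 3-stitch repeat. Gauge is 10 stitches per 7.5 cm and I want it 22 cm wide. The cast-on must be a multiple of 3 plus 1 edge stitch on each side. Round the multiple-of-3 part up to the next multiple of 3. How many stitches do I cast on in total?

10 / 7.5 = 1.333 sts per cm.
22 × 1.333 = 29.33 sts.
Less 2 edge sts → 27.33 for the repeat.
Next multiple of 3: 30.
Add back 2 edge sts → 32.

CO 32 sts.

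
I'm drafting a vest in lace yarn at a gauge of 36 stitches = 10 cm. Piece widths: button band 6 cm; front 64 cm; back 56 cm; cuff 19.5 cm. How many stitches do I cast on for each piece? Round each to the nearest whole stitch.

Rate = 36/10 = 3.6 sts per cm.
button band: 6 × 3.6 = 21.60 → 22.
front: 64 × 3.6 = 230.40 → 230.
back: 56 × 3.6 = 201.60 → 202.
cuff: 19.5 × 3.6 = 70.20 → 70.

button band 22; front 230; back 202; cuff 70.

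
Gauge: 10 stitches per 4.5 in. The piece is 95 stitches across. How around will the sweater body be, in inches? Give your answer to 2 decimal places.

10 stitches / 4.5 inch = 2.222 stitches per inch.
95 / 2.222 = 42.750 inches.

42.75 inches.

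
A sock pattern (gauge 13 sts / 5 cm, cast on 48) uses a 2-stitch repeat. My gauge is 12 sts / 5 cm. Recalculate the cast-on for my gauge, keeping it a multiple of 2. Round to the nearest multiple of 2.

48 × 12 / 13 = 44.31.
Nearest multiple of 2: 44.

Cast on 44 stitches.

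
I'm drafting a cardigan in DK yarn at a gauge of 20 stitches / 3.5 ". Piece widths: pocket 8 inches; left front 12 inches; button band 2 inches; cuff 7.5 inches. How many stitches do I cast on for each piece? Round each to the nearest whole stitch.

pocket 46; left front 69; button band 11; cuff 43.

Rate = 20/3.5 = 5.714 sts per in.
pocket: 8 × 5.714 = 45.71 → 46.
left front: 12 × 5.714 = 68.57 → 69.
button band: 2 × 5.714 = 11.43 → 11.
cuff: 7.5 × 5.714 = 42.86 → 43.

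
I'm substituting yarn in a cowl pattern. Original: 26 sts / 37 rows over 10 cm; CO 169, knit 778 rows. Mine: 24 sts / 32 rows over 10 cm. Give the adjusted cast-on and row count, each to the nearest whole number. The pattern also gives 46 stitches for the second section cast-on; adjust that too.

Cast on 156 stitches; work 673 rows; second section cast-on 42 stitches.

Stitches: 169 × 24/26 = 156.00 → 156.
Rows: 778 × 32/37 = 672.86 → 673.
second section cast-on: 46 × 24/26 = 42.46 → 42.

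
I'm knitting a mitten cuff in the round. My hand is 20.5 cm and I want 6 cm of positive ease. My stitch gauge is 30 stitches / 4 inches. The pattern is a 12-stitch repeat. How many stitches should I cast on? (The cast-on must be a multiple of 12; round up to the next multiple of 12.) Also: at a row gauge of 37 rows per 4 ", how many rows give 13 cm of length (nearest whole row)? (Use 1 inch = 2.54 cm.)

Finished = 20.5 + 6 = 26.5 cm.
26.5 cm × 1/2.54 = 10.43 inches.
30/4 = 7.5 sts per in; 10.43 × 7.5 = 78.25 sts.
Next multiple of 12 → 84.
13 cm = 5.12 inches; × 9.25 = 47.34 → 47 rows.

Cast on 84 stitches; work 47 rows.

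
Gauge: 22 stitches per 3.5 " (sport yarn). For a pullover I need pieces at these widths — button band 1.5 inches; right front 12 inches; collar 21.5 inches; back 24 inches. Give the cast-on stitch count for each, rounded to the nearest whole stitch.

button band 9; right front 75; collar 135; back 151.

Rate = 22/3.5 = 6.286 sts per in.
button band: 1.5 × 6.286 = 9.43 → 9.
right front: 12 × 6.286 = 75.43 → 75.
collar: 21.5 × 6.286 = 135.14 → 135.
back: 24 × 6.286 = 150.86 → 151.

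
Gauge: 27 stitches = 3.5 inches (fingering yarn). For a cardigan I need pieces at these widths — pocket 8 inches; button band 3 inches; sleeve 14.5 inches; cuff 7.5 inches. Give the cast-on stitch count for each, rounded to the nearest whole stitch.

pocket 62; button band 23; sleeve 112; cuff 58.

Rate = 27/3.5 = 7.714 sts per in.
pocket: 8 × 7.714 = 61.71 → 62.
button band: 3 × 7.714 = 23.14 → 23.
sleeve: 14.5 × 7.714 = 111.86 → 112.
cuff: 7.5 × 7.714 = 57.86 → 58.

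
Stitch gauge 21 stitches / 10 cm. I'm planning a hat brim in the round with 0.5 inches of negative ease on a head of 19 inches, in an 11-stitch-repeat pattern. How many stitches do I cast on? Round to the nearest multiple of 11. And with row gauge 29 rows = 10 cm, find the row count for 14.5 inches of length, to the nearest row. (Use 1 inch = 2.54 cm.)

Cast on 99 stitches; work 107 rows.

Finished = 19 − 0.5 = 18.5 inches.
18.5 inches × 2.54 = 46.99 cm.
21/10 = 2.1 sts per cm; 46.99 × 2.1 = 98.68 sts.
Nearest multiple of 11 → 99.
14.5 inches = 36.83 cm; × 2.9 = 106.81 → 107 rows.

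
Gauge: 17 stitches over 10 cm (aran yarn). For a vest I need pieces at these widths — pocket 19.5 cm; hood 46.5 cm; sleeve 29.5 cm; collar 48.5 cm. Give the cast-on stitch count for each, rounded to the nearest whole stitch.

pocket 33; hood 79; sleeve 50; collar 82.

Rate = 17/10 = 1.7 sts per cm.
pocket: 19.5 × 1.7 = 33.15 → 33.
hood: 46.5 × 1.7 = 79.05 → 79.
sleeve: 29.5 × 1.7 = 50.15 → 50.
collar: 48.5 × 1.7 = 82.45 → 82.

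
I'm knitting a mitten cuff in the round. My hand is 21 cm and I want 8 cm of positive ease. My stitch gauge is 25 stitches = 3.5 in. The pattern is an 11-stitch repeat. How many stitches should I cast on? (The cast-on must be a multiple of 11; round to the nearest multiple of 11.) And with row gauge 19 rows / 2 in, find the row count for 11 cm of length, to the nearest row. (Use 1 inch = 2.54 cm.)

Cast on 77 stitches; work 41 rows.

Finished = 21 + 8 = 29 cm.
29 cm × 1/2.54 = 11.42 inches.
25/3.5 = 7.143 sts per in; 11.42 × 7.143 = 81.55 sts.
Nearest multiple of 11 → 77.
11 cm = 4.33 inches; × 9.5 = 41.14 → 41 rows.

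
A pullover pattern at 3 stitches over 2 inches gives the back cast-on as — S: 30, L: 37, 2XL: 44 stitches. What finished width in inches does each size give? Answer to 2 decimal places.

3/2 = 1.5 sts per in.
S: 30 / 1.5 = 20.000 → 20.00 in.
L: 37 / 1.5 = 24.667 → 24.67 in.
2XL: 44 / 1.5 = 29.333 → 29.33 in.

S 20.00 inches; L 24.67 inches; 2XL 29.33 inches.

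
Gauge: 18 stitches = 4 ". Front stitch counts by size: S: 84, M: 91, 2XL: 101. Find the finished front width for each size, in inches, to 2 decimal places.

S 18.67 inches; M 20.22 inches; 2XL 22.44 inches.

18/4 = 4.5 sts per in.
S: 84 / 4.5 = 18.667 → 18.67 in.
M: 91 / 4.5 = 20.222 → 20.22 in.
2XL: 101 / 4.5 = 22.444 → 22.44 in.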